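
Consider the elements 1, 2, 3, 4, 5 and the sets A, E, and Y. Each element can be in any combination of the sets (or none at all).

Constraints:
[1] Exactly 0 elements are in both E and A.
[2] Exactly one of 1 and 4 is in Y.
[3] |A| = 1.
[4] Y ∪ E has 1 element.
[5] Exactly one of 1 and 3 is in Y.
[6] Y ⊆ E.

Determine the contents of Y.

Y = {1}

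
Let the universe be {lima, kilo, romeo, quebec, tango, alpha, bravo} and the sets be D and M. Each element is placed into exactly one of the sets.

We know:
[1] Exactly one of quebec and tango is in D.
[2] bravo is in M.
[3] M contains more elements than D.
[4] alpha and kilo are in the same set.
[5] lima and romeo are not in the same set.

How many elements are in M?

5

From (2): bravo ∈ M.
Suppose kilo ∈ D: no assignment then satisfies all the clues, so kilo ∉ D.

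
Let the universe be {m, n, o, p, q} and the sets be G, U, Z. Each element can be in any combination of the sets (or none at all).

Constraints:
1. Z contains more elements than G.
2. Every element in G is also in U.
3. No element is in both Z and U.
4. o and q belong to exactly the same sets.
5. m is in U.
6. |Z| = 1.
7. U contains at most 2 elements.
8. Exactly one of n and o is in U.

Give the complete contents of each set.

G = {}; U = {m, n}; Z = {p}

From (5): m ∈ U.
(3) (disjoint): m ∉ Z.
Suppose m ∈ G: no assignment then satisfies all the clues, so m ∉ G.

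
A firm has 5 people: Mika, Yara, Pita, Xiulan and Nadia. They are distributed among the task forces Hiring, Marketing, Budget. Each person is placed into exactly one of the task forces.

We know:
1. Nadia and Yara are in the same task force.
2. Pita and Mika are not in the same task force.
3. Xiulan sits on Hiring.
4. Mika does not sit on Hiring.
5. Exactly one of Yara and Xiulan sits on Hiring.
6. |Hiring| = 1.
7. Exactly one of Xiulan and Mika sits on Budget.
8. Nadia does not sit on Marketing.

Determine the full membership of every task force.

Hiring = {Xiulan}; Marketing = {Pita}; Budget = {Mika, Nadia, Yara}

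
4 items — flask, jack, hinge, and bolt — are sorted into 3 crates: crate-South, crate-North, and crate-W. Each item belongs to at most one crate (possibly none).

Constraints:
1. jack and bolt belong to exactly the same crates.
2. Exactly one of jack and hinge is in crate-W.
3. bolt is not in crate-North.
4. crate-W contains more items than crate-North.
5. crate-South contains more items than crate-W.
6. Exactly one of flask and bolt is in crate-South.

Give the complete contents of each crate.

crate-South = {bolt, jack}; crate-North = {}; crate-W = {hinge}

From (3): bolt ∉ crate-North.
(1): jack matches bolt: jack ∉ crate-North.
Suppose flask ∈ crate-South: no assignment then satisfies all the clues, so flask ∉ crate-South.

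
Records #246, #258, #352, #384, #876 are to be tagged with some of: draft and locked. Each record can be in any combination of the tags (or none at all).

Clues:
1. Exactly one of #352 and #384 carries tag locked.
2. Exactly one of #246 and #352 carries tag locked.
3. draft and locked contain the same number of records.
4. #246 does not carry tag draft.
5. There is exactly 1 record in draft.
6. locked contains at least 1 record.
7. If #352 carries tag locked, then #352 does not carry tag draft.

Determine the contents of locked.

locked = {#352}

From (4): #246 ∉ draft.
Suppose #246 ∈ locked: no assignment then satisfies all the clues, so #246 ∉ locked.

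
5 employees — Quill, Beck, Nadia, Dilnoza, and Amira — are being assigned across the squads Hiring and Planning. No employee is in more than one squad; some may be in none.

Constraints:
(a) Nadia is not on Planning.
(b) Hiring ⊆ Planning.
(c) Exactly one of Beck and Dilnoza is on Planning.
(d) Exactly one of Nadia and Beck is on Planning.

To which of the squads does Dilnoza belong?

From (a): Nadia ∉ Planning.
(b) contrapositive: Nadia ∉ Hiring.
(d) (exactly one): Beck ∈ Planning.
(c) (exactly one): Dilnoza ∉ Planning.
(b) contrapositive: Dilnoza ∉ Hiring.

Dilnoza: none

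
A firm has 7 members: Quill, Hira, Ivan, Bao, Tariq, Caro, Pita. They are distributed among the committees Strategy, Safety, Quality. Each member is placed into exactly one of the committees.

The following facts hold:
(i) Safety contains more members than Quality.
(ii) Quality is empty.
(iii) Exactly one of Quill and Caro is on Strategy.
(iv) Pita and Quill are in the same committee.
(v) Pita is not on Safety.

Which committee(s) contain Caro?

Caro: Safety

From (v): Pita ∉ Safety.
(ii): Quality already has 0, so the rest are out.
(iv): Quill matches Pita: Quill ∉ Safety.
Only one committee left: Quill ∈ Strategy.
Only one committee left: Pita ∈ Strategy.
(iii) (exactly one): Caro ∉ Strategy.
Only one committee left: Caro ∈ Safety.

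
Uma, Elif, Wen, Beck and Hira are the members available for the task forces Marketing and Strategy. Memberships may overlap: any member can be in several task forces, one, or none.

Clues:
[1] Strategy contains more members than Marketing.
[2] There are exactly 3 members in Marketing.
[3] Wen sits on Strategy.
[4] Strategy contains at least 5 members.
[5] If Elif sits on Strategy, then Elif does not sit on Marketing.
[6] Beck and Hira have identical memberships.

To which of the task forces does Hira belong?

Hira: Marketing, Strategy

From (3): Wen ∈ Strategy.
(4): only 5 candidates remain for Strategy, so all are in.
(5): Elif ∉ Marketing.
Suppose Hira ∉ Marketing: no assignment then satisfies all the clues, so Hira ∈ Marketing.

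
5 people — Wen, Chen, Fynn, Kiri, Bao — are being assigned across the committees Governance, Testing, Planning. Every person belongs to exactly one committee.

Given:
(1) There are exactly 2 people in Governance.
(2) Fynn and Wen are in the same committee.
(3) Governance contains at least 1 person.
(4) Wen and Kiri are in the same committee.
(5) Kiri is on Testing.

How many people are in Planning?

0

From (5): Kiri ∈ Testing.
(4): Wen matches Kiri: Wen ∉ Governance.
(4): Wen matches Kiri: Wen ∈ Testing.
(2): Fynn matches Wen: Fynn ∉ Governance.
(2): Fynn matches Wen: Fynn ∈ Testing.
(1): only 2 candidates remain for Governance, so all are in.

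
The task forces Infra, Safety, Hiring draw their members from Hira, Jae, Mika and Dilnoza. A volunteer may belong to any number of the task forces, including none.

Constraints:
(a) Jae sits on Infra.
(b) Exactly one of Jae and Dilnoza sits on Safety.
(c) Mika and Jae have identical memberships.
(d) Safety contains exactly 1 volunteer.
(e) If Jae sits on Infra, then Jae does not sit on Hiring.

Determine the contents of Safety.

Safety = {Dilnoza}

From (a): Jae ∈ Infra.
(c): Mika matches Jae: Mika ∈ Infra.
(e): Jae ∉ Hiring.
(c): Mika matches Jae: Mika ∉ Hiring.
Suppose Hira ∈ Safety: no assignment then satisfies all the clues, so Hira ∉ Safety.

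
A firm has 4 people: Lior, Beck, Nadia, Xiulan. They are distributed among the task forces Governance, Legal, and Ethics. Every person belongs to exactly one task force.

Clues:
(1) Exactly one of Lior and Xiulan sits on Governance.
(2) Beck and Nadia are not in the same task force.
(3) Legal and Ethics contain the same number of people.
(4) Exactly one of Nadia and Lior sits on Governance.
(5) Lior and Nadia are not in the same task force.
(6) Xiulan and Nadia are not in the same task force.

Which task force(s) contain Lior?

Lior: Governance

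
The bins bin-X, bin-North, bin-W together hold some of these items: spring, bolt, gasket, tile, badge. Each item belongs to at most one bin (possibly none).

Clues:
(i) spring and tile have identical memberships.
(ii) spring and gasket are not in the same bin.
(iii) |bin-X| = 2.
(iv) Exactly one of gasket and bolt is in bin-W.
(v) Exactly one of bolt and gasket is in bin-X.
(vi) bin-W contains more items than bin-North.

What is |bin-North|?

0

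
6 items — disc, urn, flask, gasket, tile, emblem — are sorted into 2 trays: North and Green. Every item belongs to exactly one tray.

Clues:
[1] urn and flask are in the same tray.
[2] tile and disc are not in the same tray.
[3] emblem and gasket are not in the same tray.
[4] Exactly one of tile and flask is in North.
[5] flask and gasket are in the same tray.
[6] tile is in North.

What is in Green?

From (6): tile ∈ North.
(2): disc ∉ North.
(4) (exactly one): flask ∉ North.
(5): gasket matches flask: gasket ∉ North.
Only one tray left: disc ∈ Green.
Only one tray left: flask ∈ Green.
Only one tray left: gasket ∈ Green.
(1): urn matches flask: urn ∉ North.
(1): urn matches flask: urn ∈ Green.
(3): emblem ∉ Green.
Only one tray left: emblem ∈ North.

Green = {disc, flask, gasket, urn}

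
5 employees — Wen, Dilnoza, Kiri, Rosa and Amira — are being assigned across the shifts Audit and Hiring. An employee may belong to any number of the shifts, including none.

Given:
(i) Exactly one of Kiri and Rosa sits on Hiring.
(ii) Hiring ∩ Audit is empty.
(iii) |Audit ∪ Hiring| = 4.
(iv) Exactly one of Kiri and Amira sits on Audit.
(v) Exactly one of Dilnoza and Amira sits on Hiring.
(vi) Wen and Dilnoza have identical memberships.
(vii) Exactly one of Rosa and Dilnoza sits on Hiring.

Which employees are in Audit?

Audit = {Amira}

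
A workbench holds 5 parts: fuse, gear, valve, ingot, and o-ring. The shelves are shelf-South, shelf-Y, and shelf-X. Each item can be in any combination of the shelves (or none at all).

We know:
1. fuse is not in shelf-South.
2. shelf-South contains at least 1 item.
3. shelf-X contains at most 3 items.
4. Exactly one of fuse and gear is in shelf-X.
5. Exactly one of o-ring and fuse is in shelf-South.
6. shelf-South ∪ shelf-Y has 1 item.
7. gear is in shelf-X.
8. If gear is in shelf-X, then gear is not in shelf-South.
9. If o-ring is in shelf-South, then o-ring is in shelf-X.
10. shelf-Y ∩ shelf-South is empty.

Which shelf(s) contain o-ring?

From (1): fuse ∉ shelf-South.
From (7): gear ∈ shelf-X.
(4) (exactly one): fuse ∉ shelf-X.
(5) (exactly one): o-ring ∈ shelf-South.
(8): gear ∉ shelf-South.
(9): o-ring ∈ shelf-X.
(10) (disjoint): o-ring ∉ shelf-Y.

o-ring: shelf-South, shelf-X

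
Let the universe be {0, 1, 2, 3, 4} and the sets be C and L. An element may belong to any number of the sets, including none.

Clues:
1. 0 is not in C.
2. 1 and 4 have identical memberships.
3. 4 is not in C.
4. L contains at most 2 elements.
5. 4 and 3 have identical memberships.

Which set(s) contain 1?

1: none

From (1): 0 ∉ C.
From (3): 4 ∉ C.
(2): 1 matches 4: 1 ∉ C.
(5): 3 matches 4: 3 ∉ C.
Suppose 1 ∈ L: no assignment then satisfies all the clues, so 1 ∉ L.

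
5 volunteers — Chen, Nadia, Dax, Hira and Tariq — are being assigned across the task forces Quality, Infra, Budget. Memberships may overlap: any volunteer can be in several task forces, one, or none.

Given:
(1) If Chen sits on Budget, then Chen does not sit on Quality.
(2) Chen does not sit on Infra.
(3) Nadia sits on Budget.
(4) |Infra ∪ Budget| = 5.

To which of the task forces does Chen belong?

Chen: Budget

From (2): Chen ∉ Infra.
From (3): Nadia ∈ Budget.
Suppose Chen ∈ Quality: no assignment then satisfies all the clues, so Chen ∉ Quality.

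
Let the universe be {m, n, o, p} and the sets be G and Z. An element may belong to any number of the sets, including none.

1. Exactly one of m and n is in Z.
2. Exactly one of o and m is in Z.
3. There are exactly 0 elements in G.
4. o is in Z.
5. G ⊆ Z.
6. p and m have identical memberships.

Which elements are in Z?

From (4): o ∈ Z.
(2) (exactly one): m ∉ Z.
(3): G already has 0, so the rest are out.
(6): p matches m: p ∉ Z.
(1) (exactly one): n ∈ Z.

Z = {n, o}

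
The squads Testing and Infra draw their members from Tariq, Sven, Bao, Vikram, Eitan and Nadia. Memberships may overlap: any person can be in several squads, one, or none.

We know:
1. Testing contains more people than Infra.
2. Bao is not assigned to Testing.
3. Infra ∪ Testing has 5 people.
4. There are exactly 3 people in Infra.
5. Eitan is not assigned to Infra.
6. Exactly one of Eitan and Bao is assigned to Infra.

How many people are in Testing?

4

From (2): Bao ∉ Testing.
From (5): Eitan ∉ Infra.
(6) (exactly one): Bao ∈ Infra.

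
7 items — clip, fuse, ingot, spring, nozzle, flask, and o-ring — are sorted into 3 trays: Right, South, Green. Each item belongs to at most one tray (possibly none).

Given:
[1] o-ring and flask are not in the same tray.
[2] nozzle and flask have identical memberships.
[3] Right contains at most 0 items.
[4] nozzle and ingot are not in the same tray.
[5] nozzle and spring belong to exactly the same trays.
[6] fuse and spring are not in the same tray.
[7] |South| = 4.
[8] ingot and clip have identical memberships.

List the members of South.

South = {clip, fuse, ingot, o-ring}

(3): Right already has 0, so the rest are out.
Suppose clip ∉ South: no assignment then satisfies all the clues, so clip ∈ South.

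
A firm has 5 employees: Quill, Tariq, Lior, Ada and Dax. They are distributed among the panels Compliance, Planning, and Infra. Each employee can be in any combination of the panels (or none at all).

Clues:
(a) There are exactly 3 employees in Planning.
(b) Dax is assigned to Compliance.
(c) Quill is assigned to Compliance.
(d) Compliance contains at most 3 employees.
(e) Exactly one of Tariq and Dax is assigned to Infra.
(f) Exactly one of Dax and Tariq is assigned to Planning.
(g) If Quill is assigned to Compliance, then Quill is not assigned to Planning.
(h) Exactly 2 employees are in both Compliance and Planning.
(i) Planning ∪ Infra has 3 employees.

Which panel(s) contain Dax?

From (b): Dax ∈ Compliance.
From (c): Quill ∈ Compliance.
(g): Quill ∉ Planning.
Suppose Dax ∉ Planning: no assignment then satisfies all the clues, so Dax ∈ Planning.

Dax: Compliance, Infra, Planning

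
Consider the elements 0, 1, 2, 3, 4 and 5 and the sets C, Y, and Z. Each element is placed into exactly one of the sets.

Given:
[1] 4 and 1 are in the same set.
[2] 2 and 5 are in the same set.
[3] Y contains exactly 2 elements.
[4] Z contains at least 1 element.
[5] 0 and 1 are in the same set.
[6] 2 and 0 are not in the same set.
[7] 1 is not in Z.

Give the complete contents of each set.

C = {0, 1, 4}; Y = {2, 5}; Z = {3}

From (7): 1 ∉ Z.
(1): 4 matches 1: 4 ∉ Z.
(5): 0 matches 1: 0 ∉ Z.
Suppose 0 ∉ C: no assignment then satisfies all the clues, so 0 ∈ C.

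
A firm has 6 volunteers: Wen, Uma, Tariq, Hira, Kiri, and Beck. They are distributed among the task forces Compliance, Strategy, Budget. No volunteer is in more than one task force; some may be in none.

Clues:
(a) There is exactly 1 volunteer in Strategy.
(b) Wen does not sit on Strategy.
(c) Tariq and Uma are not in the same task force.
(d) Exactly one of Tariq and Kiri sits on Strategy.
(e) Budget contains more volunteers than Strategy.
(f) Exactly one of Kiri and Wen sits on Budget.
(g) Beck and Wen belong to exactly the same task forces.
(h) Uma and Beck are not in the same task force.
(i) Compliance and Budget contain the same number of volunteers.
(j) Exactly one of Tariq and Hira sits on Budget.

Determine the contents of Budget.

From (b): Wen ∉ Strategy.
(g): Beck matches Wen: Beck ∉ Strategy.
Suppose Wen ∈ Budget: no assignment then satisfies all the clues, so Wen ∉ Budget.

Budget = {Hira, Kiri}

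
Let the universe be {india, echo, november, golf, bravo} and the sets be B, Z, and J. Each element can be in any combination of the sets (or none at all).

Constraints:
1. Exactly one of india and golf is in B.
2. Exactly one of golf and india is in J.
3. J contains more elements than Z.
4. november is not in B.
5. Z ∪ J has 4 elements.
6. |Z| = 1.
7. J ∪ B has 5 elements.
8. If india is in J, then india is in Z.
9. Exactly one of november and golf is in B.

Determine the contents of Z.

Z = {india}

From (4): november ∉ B.
(9) (exactly one): golf ∈ B.
(1) (exactly one): india ∉ B.
Suppose india ∉ Z: no assignment then satisfies all the clues, so india ∈ Z.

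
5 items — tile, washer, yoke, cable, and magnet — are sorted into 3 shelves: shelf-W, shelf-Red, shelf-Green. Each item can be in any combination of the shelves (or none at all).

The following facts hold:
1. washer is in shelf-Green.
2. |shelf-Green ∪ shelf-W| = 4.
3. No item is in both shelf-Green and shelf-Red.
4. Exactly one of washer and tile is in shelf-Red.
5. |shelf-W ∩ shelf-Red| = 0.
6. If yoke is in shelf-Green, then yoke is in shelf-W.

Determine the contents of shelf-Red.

shelf-Red = {tile}

From (1): washer ∈ shelf-Green.
(3) (disjoint): washer ∉ shelf-Red.
(4) (exactly one): tile ∈ shelf-Red.
(3) (disjoint): tile ∉ shelf-Green.
Suppose yoke ∈ shelf-Red: no assignment then satisfies all the clues, so yoke ∉ shelf-Red.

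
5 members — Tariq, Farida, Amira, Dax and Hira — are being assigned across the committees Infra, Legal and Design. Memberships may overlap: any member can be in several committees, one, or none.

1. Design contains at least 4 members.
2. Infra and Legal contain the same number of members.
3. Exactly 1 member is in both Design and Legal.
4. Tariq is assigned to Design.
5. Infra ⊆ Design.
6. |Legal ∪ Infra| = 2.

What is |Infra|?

1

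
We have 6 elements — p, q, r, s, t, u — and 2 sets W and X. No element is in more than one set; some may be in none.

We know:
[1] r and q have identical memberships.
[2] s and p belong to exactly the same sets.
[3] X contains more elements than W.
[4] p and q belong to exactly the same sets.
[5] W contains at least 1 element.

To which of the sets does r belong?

r: X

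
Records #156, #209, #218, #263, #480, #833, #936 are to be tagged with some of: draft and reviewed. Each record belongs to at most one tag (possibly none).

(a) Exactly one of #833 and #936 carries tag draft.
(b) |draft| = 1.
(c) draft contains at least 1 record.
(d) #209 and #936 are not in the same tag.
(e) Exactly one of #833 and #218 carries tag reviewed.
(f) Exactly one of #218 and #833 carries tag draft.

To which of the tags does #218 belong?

#218: reviewed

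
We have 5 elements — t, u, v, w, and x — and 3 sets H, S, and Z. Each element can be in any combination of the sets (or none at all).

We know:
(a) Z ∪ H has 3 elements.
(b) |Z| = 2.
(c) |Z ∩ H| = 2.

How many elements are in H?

3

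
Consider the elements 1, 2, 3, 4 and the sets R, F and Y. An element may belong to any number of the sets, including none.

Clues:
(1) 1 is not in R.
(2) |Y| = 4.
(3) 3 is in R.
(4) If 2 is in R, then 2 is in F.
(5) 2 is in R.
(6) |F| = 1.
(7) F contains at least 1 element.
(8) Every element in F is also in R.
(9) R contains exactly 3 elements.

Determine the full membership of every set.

From (1): 1 ∉ R.
From (3): 3 ∈ R.
From (5): 2 ∈ R.
(2): only 4 candidates remain for Y, so all are in.
(4): 2 ∈ F.
(6): F already has 1, so the rest are out.
(9): only 3 candidates remain for R, so all are in.

R = {2, 3, 4}; F = {2}; Y = {1, 2, 3, 4}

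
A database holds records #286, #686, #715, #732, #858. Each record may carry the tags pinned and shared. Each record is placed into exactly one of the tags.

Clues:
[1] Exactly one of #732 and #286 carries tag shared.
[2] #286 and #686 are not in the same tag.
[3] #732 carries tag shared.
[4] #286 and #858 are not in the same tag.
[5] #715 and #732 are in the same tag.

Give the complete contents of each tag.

From (3): #732 ∈ shared.
(1) (exactly one): #286 ∉ shared.
(5): #715 matches #732: #715 ∉ pinned.
(5): #715 matches #732: #715 ∈ shared.
Only one tag left: #286 ∈ pinned.
(2): #686 ∉ pinned.
(4): #858 ∉ pinned.
Only one tag left: #686 ∈ shared.
Only one tag left: #858 ∈ shared.

pinned = {#286}; shared = {#686, #715, #732, #858}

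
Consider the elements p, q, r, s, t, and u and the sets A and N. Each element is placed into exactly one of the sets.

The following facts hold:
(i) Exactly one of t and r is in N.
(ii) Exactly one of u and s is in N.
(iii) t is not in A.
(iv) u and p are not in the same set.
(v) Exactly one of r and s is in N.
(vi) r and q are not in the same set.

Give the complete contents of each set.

From (iii): t ∉ A.
Only one set left: t ∈ N.
(i) (exactly one): r ∉ N.
(v) (exactly one): s ∈ N.
Only one set left: r ∈ A.
(ii) (exactly one): u ∉ N.
(vi): q ∉ A.
Only one set left: q ∈ N.
Only one set left: u ∈ A.
(iv): p ∉ A.
Only one set left: p ∈ N.

A = {r, u}; N = {p, q, s, t}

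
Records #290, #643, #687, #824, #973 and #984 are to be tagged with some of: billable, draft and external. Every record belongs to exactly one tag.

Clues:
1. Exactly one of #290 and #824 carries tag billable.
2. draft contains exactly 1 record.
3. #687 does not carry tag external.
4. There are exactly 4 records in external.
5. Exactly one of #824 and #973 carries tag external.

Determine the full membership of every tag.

billable = {#824}; draft = {#687}; external = {#290, #643, #973, #984}

From (3): #687 ∉ external.
Suppose #290 ∈ billable: no assignment then satisfies all the clues, so #290 ∉ billable.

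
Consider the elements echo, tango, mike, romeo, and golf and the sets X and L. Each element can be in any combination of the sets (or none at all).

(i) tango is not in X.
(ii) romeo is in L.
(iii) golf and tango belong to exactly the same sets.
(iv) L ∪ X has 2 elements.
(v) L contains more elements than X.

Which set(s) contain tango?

tango: none

From (i): tango ∉ X.
From (ii): romeo ∈ L.
(iii): golf matches tango: golf ∉ X.
Suppose tango ∈ L: no assignment then satisfies all the clues, so tango ∉ L.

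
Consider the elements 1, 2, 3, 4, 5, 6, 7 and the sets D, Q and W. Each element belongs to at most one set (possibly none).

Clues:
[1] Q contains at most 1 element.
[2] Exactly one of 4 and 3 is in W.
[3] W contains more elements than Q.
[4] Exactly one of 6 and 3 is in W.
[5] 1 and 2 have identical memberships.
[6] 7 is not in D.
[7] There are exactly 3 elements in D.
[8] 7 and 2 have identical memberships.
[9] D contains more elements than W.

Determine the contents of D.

D = {4, 5, 6}

From (6): 7 ∉ D.
(8): 2 matches 7: 2 ∉ D.
(5): 1 matches 2: 1 ∉ D.
Suppose 3 ∈ D: no assignment then satisfies all the clues, so 3 ∉ D.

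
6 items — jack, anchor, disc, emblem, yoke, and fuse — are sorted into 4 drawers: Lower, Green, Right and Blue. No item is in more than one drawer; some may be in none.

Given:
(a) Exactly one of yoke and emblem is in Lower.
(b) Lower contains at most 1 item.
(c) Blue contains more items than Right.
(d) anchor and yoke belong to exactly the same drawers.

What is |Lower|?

1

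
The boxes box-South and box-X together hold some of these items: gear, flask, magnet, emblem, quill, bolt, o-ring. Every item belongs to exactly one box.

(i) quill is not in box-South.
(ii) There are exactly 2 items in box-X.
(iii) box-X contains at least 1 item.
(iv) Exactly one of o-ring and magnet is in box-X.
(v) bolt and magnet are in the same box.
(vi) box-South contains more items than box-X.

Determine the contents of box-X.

box-X = {o-ring, quill}

From (i): quill ∉ box-South.
Only one box left: quill ∈ box-X.
Suppose gear ∈ box-X: no assignment then satisfies all the clues, so gear ∉ box-X.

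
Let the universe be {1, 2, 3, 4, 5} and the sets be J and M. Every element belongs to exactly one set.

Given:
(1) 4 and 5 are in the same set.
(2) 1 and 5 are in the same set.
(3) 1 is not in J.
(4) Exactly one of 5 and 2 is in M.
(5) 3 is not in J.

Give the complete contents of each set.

J = {2}; M = {1, 3, 4, 5}

From (3): 1 ∉ J.
From (5): 3 ∉ J.
(2): 5 matches 1: 5 ∉ J.
Only one set left: 1 ∈ M.
Only one set left: 3 ∈ M.
Only one set left: 5 ∈ M.
(1): 4 matches 5: 4 ∉ J.
(1): 4 matches 5: 4 ∈ M.
(4) (exactly one): 2 ∉ M.
Only one set left: 2 ∈ J.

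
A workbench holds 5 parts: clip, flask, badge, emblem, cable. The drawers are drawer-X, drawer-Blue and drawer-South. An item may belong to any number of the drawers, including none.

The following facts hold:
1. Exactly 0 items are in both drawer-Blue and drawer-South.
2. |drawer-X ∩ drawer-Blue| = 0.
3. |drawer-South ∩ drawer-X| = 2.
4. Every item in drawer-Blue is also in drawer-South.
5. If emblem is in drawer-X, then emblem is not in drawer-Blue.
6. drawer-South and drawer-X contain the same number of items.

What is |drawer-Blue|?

0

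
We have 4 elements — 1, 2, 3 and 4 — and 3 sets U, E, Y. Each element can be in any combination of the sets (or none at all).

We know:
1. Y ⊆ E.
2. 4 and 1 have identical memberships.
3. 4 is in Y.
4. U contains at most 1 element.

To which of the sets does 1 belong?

1: E, Y

From (3): 4 ∈ Y.
(1) with 4 ∈ Y: 4 ∈ E.
(2): 1 matches 4: 1 ∈ E.
(2): 1 matches 4: 1 ∈ Y.
Suppose 1 ∈ U: no assignment then satisfies all the clues, so 1 ∉ U.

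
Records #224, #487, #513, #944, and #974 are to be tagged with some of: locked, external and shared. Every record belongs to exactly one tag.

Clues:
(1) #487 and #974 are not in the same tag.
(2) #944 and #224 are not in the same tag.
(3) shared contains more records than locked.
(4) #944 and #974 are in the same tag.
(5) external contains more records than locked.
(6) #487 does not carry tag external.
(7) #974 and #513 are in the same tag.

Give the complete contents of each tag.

locked = {}; external = {#513, #944, #974}; shared = {#224, #487}

From (6): #487 ∉ external.
Suppose #224 ∈ locked: no assignment then satisfies all the clues, so #224 ∉ locked.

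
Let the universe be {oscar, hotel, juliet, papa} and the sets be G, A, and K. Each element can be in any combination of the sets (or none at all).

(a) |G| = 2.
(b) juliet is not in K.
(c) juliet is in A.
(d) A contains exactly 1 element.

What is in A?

A = {juliet}

From (b): juliet ∉ K.
From (c): juliet ∈ A.
(d): A already has 1, so the rest are out.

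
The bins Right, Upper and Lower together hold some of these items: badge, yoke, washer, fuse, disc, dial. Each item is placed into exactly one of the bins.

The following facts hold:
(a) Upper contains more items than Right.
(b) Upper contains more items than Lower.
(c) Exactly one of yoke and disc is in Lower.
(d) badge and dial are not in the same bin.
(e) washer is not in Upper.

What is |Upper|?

3

From (e): washer ∉ Upper.
Suppose yoke ∈ Right: no assignment then satisfies all the clues, so yoke ∉ Right.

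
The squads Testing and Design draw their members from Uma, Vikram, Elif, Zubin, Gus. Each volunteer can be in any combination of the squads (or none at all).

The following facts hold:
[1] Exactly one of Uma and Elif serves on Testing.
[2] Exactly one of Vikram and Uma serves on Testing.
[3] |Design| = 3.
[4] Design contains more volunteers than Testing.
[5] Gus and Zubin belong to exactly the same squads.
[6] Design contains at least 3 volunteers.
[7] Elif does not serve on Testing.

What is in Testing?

Testing = {Uma}

From (7): Elif ∉ Testing.
(1) (exactly one): Uma ∈ Testing.
(2) (exactly one): Vikram ∉ Testing.
Suppose Zubin ∈ Testing: no assignment then satisfies all the clues, so Zubin ∉ Testing.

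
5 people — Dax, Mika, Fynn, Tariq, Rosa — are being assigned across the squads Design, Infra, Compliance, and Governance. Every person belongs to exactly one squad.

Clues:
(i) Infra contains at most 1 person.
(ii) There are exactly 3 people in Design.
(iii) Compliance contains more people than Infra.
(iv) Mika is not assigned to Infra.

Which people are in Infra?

Infra = {}

From (iv): Mika ∉ Infra.
Suppose Dax ∈ Infra: no assignment then satisfies all the clues, so Dax ∉ Infra.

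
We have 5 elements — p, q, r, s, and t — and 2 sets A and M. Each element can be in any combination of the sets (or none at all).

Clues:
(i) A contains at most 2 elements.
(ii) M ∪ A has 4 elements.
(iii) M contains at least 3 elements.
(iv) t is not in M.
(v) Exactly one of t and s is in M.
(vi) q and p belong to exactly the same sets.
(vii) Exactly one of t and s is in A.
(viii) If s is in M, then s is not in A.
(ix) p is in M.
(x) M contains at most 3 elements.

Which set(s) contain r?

r: none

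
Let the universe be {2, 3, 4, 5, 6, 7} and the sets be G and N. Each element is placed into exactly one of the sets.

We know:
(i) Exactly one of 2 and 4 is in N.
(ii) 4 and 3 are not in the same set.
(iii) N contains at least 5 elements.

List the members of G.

G = {4}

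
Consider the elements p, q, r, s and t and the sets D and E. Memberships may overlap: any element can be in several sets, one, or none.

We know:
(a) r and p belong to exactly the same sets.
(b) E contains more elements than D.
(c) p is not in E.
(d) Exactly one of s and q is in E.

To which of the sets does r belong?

r: none

From (c): p ∉ E.
(a): r matches p: r ∉ E.
Suppose r ∈ D: no assignment then satisfies all the clues, so r ∉ D.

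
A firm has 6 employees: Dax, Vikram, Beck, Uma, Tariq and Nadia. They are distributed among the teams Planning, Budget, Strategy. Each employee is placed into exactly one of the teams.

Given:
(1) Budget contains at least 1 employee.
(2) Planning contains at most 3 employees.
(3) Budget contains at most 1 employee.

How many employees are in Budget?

1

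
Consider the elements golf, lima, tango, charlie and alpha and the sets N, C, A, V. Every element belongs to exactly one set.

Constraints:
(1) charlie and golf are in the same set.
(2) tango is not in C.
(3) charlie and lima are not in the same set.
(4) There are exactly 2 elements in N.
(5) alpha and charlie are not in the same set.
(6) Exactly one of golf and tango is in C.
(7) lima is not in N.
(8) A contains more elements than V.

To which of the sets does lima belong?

From (2): tango ∉ C.
From (7): lima ∉ N.
(6) (exactly one): golf ∈ C.
(1): charlie matches golf: charlie ∉ N.
(1): charlie matches golf: charlie ∈ C.
(3): lima ∉ C.
(4): only 2 candidates remain for N, so all are in.
Suppose lima ∉ A: no assignment then satisfies all the clues, so lima ∈ A.

lima: A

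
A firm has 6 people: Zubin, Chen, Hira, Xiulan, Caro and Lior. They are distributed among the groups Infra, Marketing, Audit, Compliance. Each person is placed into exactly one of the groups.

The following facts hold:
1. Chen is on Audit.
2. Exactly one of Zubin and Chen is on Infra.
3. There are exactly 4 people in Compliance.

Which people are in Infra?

Infra = {Zubin}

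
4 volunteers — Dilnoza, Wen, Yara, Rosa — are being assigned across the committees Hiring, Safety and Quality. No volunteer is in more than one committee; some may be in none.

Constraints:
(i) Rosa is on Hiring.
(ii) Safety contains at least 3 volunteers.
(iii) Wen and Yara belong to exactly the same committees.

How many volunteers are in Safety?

From (i): Rosa ∈ Hiring.
(ii): only 3 candidates remain for Safety, so all are in.

3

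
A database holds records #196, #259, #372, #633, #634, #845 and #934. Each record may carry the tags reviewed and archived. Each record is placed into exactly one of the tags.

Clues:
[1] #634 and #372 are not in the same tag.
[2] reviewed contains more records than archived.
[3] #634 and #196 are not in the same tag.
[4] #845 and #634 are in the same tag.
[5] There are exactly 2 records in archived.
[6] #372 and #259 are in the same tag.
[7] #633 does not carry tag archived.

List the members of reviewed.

From (7): #633 ∉ archived.
Only one tag left: #633 ∈ reviewed.
Suppose #196 ∉ reviewed: no assignment then satisfies all the clues, so #196 ∈ reviewed.

reviewed = {#196, #259, #372, #633, #934}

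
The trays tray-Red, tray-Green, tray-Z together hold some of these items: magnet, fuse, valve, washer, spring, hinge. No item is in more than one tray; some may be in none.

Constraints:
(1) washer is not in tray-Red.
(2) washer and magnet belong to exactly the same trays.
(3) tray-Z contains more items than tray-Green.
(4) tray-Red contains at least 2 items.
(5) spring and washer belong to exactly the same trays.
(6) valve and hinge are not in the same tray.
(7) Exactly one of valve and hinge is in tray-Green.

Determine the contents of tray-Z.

tray-Z = {magnet, spring, washer}

From (1): washer ∉ tray-Red.
(2): magnet matches washer: magnet ∉ tray-Red.
(5): spring matches washer: spring ∉ tray-Red.
Suppose magnet ∉ tray-Z: no assignment then satisfies all the clues, so magnet ∈ tray-Z.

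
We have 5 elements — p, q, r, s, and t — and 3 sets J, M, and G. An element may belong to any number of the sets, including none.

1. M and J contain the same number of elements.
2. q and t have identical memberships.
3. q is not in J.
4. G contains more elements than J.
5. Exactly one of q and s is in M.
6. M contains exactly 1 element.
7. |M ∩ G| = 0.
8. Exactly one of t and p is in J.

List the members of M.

M = {s}

From (3): q ∉ J.
(2): t matches q: t ∉ J.
(8) (exactly one): p ∈ J.
Suppose p ∈ M: no assignment then satisfies all the clues, so p ∉ M.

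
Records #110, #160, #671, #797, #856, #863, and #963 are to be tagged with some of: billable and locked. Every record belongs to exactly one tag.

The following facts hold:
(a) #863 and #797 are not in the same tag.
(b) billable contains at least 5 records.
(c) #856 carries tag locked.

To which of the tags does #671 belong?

From (c): #856 ∈ locked.
Suppose #671 ∉ billable: no assignment then satisfies all the clues, so #671 ∈ billable.

#671: billable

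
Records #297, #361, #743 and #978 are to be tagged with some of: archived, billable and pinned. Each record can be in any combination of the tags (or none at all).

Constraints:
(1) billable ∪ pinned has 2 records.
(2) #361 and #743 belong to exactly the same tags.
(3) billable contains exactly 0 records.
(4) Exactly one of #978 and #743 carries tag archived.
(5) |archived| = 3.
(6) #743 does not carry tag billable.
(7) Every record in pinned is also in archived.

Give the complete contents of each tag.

From (6): #743 ∉ billable.
(2): #361 matches #743: #361 ∉ billable.
(3): billable already has 0, so the rest are out.
Suppose #297 ∉ archived: no assignment then satisfies all the clues, so #297 ∈ archived.

archived = {#297, #361, #743}; billable = {}; pinned = {#361, #743}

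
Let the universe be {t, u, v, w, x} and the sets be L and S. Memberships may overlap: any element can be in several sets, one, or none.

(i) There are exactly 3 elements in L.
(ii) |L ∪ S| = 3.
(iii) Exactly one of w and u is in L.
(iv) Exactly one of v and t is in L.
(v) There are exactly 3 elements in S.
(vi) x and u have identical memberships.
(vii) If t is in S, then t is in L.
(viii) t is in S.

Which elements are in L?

From (viii): t ∈ S.
(vii): t ∈ L.
(iv) (exactly one): v ∉ L.
Suppose u ∉ L: no assignment then satisfies all the clues, so u ∈ L.

L = {t, u, x}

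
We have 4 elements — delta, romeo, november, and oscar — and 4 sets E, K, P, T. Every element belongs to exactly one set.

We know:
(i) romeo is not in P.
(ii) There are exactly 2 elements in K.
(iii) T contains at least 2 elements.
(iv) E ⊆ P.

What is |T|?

2

From (i): romeo ∉ P.
(iv) contrapositive: romeo ∉ E.
Suppose delta ∈ E: no assignment then satisfies all the clues, so delta ∉ E.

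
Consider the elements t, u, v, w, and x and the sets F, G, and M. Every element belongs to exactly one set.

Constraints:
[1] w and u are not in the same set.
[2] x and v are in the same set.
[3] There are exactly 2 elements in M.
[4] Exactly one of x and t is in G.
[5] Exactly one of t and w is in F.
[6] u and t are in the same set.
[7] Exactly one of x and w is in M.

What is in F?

F = {w}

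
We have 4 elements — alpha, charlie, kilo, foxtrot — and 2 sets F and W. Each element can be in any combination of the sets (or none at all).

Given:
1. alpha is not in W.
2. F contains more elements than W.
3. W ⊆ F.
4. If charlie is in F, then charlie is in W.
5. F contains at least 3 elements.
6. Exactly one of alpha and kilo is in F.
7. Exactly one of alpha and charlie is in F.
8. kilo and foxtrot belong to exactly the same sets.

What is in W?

W = {charlie}

From (1): alpha ∉ W.
Suppose charlie ∉ W: no assignment then satisfies all the clues, so charlie ∈ W.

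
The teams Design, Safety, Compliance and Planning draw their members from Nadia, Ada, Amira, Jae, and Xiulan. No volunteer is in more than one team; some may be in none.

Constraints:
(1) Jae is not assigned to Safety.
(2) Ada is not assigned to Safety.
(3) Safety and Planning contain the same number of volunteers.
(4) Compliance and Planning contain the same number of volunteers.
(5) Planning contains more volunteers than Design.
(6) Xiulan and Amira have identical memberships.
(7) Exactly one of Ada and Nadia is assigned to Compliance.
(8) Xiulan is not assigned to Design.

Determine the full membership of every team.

From (1): Jae ∉ Safety.
From (2): Ada ∉ Safety.
From (8): Xiulan ∉ Design.
(6): Amira matches Xiulan: Amira ∉ Design.
Suppose Nadia ∈ Design: no assignment then satisfies all the clues, so Nadia ∉ Design.

Design = {}; Safety = {Nadia}; Compliance = {Ada}; Planning = {Jae}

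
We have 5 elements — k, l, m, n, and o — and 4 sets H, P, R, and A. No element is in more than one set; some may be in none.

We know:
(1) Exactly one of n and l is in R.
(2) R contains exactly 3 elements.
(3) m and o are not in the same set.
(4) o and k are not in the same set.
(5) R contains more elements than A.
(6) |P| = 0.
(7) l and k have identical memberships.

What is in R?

(6): P already has 0, so the rest are out.
Suppose k ∉ R: no assignment then satisfies all the clues, so k ∈ R.

R = {k, l, m}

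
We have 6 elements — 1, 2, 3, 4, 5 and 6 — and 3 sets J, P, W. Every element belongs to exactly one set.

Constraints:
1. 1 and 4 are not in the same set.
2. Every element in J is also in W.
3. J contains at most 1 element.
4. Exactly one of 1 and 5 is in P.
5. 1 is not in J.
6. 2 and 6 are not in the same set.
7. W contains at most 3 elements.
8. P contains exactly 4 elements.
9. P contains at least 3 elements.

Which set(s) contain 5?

5: P

From (5): 1 ∉ J.
Suppose 5 ∈ J: no assignment then satisfies all the clues, so 5 ∉ J.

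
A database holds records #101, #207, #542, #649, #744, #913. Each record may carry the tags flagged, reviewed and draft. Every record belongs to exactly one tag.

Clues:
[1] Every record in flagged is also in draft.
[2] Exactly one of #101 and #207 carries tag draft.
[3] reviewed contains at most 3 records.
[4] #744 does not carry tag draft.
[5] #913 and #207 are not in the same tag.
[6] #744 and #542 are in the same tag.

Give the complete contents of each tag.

flagged = {}; reviewed = {#207, #542, #744}; draft = {#101, #649, #913}

From (4): #744 ∉ draft.
(1) contrapositive: #744 ∉ flagged.
(6): #542 matches #744: #542 ∉ flagged.
(6): #542 matches #744: #542 ∉ draft.
Only one tag left: #542 ∈ reviewed.
Only one tag left: #744 ∈ reviewed.
Suppose #101 ∈ flagged: no assignment then satisfies all the clues, so #101 ∉ flagged.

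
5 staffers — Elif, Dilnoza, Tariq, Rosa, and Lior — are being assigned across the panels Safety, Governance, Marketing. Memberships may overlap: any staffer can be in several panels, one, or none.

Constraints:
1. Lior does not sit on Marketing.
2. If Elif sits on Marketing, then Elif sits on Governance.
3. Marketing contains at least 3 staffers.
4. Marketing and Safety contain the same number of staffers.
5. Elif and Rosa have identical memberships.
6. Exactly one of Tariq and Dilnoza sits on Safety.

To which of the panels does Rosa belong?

Rosa: Governance, Marketing, Safety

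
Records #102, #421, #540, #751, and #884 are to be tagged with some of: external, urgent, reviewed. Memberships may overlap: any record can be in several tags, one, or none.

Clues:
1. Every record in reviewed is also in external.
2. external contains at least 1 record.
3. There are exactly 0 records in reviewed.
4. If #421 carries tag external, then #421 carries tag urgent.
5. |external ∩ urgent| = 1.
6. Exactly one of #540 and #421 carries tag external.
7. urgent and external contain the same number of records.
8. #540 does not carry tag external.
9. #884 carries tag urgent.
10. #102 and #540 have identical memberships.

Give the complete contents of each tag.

external = {#421, #751}; urgent = {#421, #884}; reviewed = {}

From (8): #540 ∉ external.
From (9): #884 ∈ urgent.
(1) contrapositive: #540 ∉ reviewed.
(3): reviewed already has 0, so the rest are out.
(6) (exactly one): #421 ∈ external.
(10): #102 matches #540: #102 ∉ external.
(4): #421 ∈ urgent.
Suppose #102 ∈ urgent: no assignment then satisfies all the clues, so #102 ∉ urgent.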